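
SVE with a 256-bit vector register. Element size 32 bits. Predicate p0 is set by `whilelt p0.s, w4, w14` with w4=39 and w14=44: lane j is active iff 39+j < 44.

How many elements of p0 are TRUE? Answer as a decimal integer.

256-bit reg / 32-bit elem → 8 lanes
active while 39+j < 44, i.e. j ∈ [0,5) capped at 8 ⇒ 5

vl = 5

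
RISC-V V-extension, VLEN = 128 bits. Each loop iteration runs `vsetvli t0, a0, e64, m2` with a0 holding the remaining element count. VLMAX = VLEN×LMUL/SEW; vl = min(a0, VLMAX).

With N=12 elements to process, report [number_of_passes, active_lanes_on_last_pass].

VLMAX = (128 × 2) / 64 = 4 lanes
12 elements at 4/iter → 3 passes, remainder 4 on the last

[iterations, last_vl] = [3, 4]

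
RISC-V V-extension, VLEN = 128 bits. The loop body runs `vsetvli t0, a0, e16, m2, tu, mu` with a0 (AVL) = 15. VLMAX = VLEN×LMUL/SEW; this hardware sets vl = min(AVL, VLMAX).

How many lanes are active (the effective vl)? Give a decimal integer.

VLMAX = VLEN×LMUL/SEW = 128×2/16 = 16
vl = min(AVL, VLMAX) = min(15, 16) = 15

vl = 15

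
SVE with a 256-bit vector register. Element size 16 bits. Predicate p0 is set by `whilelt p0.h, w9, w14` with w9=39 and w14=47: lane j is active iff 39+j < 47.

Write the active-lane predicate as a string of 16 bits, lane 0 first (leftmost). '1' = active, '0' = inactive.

register lanes = 256/16 = 16
whilelt: lane j active iff 39+j < 47 → j < 8 → 8 active
bits (lane 0 leftmost): 1111111100000000

predicate = 1111111100000000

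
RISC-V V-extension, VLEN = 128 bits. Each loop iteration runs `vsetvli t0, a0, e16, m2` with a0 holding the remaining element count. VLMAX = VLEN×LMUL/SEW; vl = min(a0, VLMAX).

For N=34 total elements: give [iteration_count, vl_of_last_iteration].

[iterations, last_vl] = [3, 2]

VLMAX = VLEN×LMUL/SEW = 128×2/16 = 16
34 elements at 16/iter → 3 passes, remainder 2 on the last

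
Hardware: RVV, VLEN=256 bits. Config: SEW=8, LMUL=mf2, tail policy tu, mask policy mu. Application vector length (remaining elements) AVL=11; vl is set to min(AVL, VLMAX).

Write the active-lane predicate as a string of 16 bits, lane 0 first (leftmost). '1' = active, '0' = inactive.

predicate = 1111111111100000

VLMAX = VLEN×LMUL/SEW = 256×1/2/8 = 16
vl = min(AVL, VLMAX) = min(11, 16) = 11
bits (lane 0 leftmost): 1111111111100000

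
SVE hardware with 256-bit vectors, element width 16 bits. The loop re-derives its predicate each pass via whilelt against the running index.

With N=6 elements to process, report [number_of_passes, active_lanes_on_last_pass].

256-bit reg / 16-bit elem → 16 lanes
N=6: ⌈6/16⌉ = 1 iters; last vl = 6 − 0×16 = 6

[iterations, last_vl] = [1, 6]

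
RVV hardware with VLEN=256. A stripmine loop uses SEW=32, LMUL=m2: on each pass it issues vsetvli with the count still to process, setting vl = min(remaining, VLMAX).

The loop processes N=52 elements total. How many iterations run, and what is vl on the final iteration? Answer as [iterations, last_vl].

[iterations, last_vl] = [4, 4]

VLMAX = VLEN×LMUL/SEW = 256×2/32 = 16
iterations = ceil(52/16) = 4; final-pass vl = 4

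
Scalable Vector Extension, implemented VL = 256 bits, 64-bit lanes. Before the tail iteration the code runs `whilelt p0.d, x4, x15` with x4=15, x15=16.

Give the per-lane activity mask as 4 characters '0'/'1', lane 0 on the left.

lane count: 256 div 64 = 4
active while 15+j < 16, i.e. j ∈ [0,1) capped at 4 ⇒ 1
bits (lane 0 leftmost): 1000

predicate = 1000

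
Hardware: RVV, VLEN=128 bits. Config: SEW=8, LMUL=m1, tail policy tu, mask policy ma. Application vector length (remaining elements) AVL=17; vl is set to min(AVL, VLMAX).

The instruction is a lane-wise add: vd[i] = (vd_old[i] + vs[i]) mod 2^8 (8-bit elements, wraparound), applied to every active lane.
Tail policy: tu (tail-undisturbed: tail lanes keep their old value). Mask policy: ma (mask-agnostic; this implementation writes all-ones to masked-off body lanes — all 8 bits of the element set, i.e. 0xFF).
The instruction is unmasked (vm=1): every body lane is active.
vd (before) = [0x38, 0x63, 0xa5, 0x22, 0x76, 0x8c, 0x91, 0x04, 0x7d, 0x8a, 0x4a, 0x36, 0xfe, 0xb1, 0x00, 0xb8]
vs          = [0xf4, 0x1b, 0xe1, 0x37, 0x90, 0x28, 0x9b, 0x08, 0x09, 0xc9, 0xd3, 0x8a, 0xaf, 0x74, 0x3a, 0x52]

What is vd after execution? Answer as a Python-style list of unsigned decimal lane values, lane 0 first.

vd = [44, 126, 134, 89, 6, 180, 44, 12, 134, 83, 29, 192, 173, 37, 58, 10]

VLMAX = VLEN×LMUL/SEW = 128×1/8 = 16
vl ← min(17, 16) = 16
[0] add(0x38,0xf4) = 0x2c
[1] add(0x63,0x1b) = 0x7e
[2] add(0xa5,0xe1) = 0x86
[3] add(0x22,0x37) = 0x59
[4] add(0x76,0x90) = 0x06
[5] add(0x8c,0x28) = 0xb4
[6] add(0x91,0x9b) = 0x2c
[7] add(0x04,0x08) = 0x0c
[8] add(0x7d,0x09) = 0x86
[9] add(0x8a,0xc9) = 0x53
[10] add(0x4a,0xd3) = 0x1d
[11] add(0x36,0x8a) = 0xc0
[12] add(0xfe,0xaf) = 0xad
[13] add(0xb1,0x74) = 0x25
[14] add(0x00,0x3a) = 0x3a
[15] add(0xb8,0x52) = 0x0a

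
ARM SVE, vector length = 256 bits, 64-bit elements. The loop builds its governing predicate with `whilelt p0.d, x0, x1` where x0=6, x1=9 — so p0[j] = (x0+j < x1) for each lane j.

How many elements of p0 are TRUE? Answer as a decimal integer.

vl = 3

register lanes = 256/64 = 4
active while 6+j < 9, i.e. j ∈ [0,3) capped at 4 ⇒ 3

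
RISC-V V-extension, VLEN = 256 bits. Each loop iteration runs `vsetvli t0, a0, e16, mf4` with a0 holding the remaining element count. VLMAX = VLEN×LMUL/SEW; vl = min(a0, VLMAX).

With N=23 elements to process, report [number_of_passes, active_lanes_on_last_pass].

lanes per group: 256·1/4/16 = 4
iterations = ceil(23/4) = 6; final-pass vl = 3

[iterations, last_vl] = [6, 3]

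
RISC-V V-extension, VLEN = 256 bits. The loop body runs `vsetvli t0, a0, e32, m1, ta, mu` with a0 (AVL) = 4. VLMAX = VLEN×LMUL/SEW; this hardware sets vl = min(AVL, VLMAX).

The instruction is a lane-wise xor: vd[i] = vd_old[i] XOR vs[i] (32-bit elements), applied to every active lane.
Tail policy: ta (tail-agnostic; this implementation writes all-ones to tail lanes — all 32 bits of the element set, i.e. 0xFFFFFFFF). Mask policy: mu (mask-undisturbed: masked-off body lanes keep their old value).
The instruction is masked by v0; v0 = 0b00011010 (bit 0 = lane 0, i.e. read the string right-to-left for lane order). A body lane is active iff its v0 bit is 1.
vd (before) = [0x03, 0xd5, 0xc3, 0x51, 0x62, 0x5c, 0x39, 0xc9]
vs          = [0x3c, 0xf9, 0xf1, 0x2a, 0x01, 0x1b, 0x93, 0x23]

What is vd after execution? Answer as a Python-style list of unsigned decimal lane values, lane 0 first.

vd = [3, 44, 195, 123, 4294967295, 4294967295, 4294967295, 4294967295]

VLMAX = (256 × 1) / 32 = 8 lanes
AVL=4 ≤ VLMAX=8, so vl = 4
  i=0: mask-off/keep → 3
  i=1: xor(0xd5,0xf9) → 44
  i=2: mask-off/keep → 195
  i=3: xor(0x51,0x2a) → 123
  i=4: tail/ones → 4294967295
  i=5: tail/ones → 4294967295
  i=6: tail/ones → 4294967295
  i=7: tail/ones → 4294967295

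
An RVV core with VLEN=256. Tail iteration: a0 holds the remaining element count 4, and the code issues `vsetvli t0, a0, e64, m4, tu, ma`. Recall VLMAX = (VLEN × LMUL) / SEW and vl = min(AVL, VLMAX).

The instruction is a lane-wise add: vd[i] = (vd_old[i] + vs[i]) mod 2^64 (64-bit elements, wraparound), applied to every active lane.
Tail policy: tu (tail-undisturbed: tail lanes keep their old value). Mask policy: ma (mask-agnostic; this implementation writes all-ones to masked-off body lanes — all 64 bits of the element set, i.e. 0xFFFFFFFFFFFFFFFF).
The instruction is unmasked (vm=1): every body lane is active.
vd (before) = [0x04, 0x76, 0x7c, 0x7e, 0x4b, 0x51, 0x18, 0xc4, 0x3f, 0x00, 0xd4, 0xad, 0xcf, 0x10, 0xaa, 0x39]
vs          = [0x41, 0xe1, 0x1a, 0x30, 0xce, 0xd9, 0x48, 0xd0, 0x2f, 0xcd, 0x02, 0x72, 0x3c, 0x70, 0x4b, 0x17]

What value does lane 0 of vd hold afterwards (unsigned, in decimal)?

vd[0] = 69

VLMAX = (256 × 4) / 64 = 16 lanes
AVL=4 ≤ VLMAX=16, so vl = 4
  i=0: add(0x04,0x41) → 69
  i=1: add(0x76,0xe1) → 343
  i=2: add(0x7c,0x1a) → 150
  i=3: add(0x7e,0x30) → 174
  i=4: tail/keep → 75
  i=5: tail/keep → 81
  i=6: tail/keep → 24
  i=7: tail/keep → 196
  i=8: tail/keep → 63
  i=9: tail/keep → 0
  i=10: tail/keep → 212
  i=11: tail/keep → 173
  i=12: tail/keep → 207
  i=13: tail/keep → 16
  i=14: tail/keep → 170
  i=15: tail/keep → 57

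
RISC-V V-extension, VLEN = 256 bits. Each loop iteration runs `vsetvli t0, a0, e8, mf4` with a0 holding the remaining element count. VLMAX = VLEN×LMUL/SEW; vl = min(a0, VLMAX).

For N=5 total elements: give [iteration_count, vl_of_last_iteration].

[iterations, last_vl] = [1, 5]

VLMAX = (256 × 1/4) / 8 = 8 lanes
N=5: ⌈5/8⌉ = 1 iters; last vl = 5 − 0×8 = 5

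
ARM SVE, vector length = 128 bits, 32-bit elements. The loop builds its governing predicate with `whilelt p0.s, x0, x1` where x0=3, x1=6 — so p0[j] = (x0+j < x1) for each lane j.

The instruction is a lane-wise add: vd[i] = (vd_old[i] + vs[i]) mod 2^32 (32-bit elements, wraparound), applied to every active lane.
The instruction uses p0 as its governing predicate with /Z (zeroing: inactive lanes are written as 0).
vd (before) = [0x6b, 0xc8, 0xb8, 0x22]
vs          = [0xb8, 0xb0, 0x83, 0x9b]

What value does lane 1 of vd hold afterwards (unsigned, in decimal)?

vd[1] = 376

128-bit reg / 32-bit elem → 4 lanes
active while 3+j < 6, i.e. j ∈ [0,3) capped at 4 ⇒ 3
[0] add(0x6b,0xb8) = 0x123
[1] add(0xc8,0xb0) = 0x178
[2] add(0xb8,0x83) = 0x13b
[3] tail/zero = 0x00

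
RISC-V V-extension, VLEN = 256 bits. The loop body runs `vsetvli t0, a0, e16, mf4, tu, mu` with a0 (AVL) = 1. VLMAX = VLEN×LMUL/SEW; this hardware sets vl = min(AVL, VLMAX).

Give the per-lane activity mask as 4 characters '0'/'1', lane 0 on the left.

predicate = 1000

VLMAX = (256 × 1/4) / 16 = 4 lanes
vl = min(AVL, VLMAX) = min(1, 4) = 1
bits (lane 0 leftmost): 1000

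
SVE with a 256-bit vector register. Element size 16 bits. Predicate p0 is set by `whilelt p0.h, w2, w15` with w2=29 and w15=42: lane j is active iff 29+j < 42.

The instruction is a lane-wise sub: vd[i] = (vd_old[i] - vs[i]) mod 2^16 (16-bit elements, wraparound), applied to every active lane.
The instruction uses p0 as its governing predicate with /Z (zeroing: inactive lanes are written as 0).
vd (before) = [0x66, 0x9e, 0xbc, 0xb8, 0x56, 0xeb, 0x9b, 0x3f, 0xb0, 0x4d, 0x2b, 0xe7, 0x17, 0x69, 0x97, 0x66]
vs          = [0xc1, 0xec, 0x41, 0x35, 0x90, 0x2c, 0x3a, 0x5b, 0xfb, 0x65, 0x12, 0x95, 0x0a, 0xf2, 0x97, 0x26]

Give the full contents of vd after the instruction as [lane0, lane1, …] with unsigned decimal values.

vd = [65445, 65458, 123, 131, 65478, 191, 97, 65508, 65461, 65512, 25, 82, 13, 0, 0, 0]

register lanes = 256/16 = 16
p0[j] = (29+j < 42); true for j=0..12 → 13 lanes set
  i=0: sub(0x66,0xc1) → 65445
  i=1: sub(0x9e,0xec) → 65458
  i=2: sub(0xbc,0x41) → 123
  i=3: sub(0xb8,0x35) → 131
  i=4: sub(0x56,0x90) → 65478
  i=5: sub(0xeb,0x2c) → 191
  i=6: sub(0x9b,0x3a) → 97
  i=7: sub(0x3f,0x5b) → 65508
  i=8: sub(0xb0,0xfb) → 65461
  i=9: sub(0x4d,0x65) → 65512
  i=10: sub(0x2b,0x12) → 25
  i=11: sub(0xe7,0x95) → 82
  i=12: sub(0x17,0x0a) → 13
  i=13: tail/zero → 0
  i=14: tail/zero → 0
  i=15: tail/zero → 0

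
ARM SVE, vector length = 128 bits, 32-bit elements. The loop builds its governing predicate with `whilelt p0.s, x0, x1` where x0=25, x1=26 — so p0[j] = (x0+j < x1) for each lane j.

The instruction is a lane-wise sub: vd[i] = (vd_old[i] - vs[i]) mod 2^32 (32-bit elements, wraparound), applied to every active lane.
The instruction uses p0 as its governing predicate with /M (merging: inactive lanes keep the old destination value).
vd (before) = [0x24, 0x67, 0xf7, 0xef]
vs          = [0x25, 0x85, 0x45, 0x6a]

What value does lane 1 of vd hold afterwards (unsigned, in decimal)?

vd[1] = 103

register lanes = 128/32 = 4
p0[j] = (25+j < 26); true for j=0..0 → 1 lanes set
  i=0: sub(0x24,0x25) → 4294967295
  i=1: tail/keep → 103
  i=2: tail/keep → 247
  i=3: tail/keep → 239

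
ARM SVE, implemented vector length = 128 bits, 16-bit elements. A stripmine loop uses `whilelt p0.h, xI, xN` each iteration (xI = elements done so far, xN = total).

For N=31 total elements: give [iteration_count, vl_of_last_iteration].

[iterations, last_vl] = [4, 7]

lane count: 128 div 16 = 8
31 elements at 8/iter → 4 passes, remainder 7 on the last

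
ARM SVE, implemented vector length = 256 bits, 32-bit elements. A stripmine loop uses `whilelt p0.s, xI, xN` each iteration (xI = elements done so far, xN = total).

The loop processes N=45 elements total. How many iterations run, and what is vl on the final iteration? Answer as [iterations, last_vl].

[iterations, last_vl] = [6, 5]

256-bit reg / 32-bit elem → 8 lanes
iterations = ceil(45/8) = 6; final-pass vl = 5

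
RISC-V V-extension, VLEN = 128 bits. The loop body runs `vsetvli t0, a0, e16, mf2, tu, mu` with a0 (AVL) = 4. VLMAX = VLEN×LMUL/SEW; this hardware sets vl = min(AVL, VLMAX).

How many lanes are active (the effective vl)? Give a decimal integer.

vl = 4

VLMAX = VLEN×LMUL/SEW = 128×1/2/16 = 4
AVL=4 ≤ VLMAX=4, so vl = 4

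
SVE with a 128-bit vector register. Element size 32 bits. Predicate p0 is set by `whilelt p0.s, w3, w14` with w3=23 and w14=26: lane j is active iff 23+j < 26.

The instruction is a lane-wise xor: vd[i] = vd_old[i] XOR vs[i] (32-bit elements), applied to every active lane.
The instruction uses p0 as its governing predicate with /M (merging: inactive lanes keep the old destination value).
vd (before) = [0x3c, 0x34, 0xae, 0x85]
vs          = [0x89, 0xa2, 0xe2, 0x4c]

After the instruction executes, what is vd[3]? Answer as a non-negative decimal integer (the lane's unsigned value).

register lanes = 128/32 = 4
active while 23+j < 26, i.e. j ∈ [0,3) capped at 4 ⇒ 3
[0] xor(0x3c,0x89) = 0xb5
[1] xor(0x34,0xa2) = 0x96
[2] xor(0xae,0xe2) = 0x4c
[3] tail/keep = 0x85

vd[3] = 133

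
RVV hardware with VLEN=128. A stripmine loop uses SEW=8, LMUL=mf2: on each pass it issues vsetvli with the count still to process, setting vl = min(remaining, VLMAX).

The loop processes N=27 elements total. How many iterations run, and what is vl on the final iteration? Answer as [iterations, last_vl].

[iterations, last_vl] = [4, 3]

VLMAX = (128 × 1/2) / 8 = 8 lanes
N=27: ⌈27/8⌉ = 4 iters; last vl = 27 − 3×8 = 3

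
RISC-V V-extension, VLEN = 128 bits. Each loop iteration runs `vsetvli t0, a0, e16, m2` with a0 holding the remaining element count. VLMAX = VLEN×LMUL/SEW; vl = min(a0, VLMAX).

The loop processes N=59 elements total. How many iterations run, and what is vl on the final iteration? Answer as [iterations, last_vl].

[iterations, last_vl] = [4, 11]

lanes per group: 128·2/16 = 16
N=59: ⌈59/16⌉ = 4 iters; last vl = 59 − 3×16 = 11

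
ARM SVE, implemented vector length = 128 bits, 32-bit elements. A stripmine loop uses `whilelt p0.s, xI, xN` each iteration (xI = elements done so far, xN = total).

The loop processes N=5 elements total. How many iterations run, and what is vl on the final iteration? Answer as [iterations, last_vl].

128-bit reg / 32-bit elem → 4 lanes
N=5: ⌈5/4⌉ = 2 iters; last vl = 5 − 1×4 = 1

[iterations, last_vl] = [2, 1]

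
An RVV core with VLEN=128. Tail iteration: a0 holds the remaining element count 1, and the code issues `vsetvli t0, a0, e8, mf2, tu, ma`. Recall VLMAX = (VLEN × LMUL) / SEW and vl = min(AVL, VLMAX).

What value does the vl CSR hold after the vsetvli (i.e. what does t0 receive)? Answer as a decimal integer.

vl = 1

VLMAX = (128 × 1/2) / 8 = 8 lanes
AVL=1 ≤ VLMAX=8, so vl = 1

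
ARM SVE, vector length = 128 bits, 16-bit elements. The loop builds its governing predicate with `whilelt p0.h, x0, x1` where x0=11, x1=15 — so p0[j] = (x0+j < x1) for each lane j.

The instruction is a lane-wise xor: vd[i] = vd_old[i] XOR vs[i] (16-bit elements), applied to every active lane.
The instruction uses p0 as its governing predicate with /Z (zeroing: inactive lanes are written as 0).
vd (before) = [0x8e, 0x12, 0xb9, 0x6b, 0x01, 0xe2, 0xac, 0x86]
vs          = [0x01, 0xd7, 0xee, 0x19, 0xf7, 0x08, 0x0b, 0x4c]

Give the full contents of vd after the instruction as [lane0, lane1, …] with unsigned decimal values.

vd = [143, 197, 87, 114, 0, 0, 0, 0]

register lanes = 128/16 = 8
active while 11+j < 15, i.e. j ∈ [0,4) capped at 8 ⇒ 4
[0] xor(0x8e,0x01) = 0x8f
[1] xor(0x12,0xd7) = 0xc5
[2] xor(0xb9,0xee) = 0x57
[3] xor(0x6b,0x19) = 0x72
[4] tail/zero = 0x00
[5] tail/zero = 0x00
[6] tail/zero = 0x00
[7] tail/zero = 0x00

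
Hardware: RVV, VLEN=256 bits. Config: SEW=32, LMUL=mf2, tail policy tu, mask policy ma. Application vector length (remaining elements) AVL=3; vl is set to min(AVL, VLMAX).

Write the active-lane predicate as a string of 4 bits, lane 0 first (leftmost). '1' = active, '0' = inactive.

predicate = 1110

VLMAX = (256 × 1/2) / 32 = 4 lanes
vl = min(AVL, VLMAX) = min(3, 4) = 3
bits (lane 0 leftmost): 1110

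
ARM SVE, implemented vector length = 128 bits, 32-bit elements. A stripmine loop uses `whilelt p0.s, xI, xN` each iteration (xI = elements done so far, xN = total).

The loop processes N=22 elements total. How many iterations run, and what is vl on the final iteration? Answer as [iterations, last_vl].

128-bit reg / 32-bit elem → 4 lanes
22 elements at 4/iter → 6 passes, remainder 2 on the last

[iterations, last_vl] = [6, 2]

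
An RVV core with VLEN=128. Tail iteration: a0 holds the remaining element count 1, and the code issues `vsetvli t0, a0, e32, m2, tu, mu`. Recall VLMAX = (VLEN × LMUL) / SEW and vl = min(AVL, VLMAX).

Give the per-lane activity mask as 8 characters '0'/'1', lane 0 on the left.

VLMAX = (128 × 2) / 32 = 8 lanes
vl = min(AVL, VLMAX) = min(1, 8) = 1
bits (lane 0 leftmost): 10000000

predicate = 10000000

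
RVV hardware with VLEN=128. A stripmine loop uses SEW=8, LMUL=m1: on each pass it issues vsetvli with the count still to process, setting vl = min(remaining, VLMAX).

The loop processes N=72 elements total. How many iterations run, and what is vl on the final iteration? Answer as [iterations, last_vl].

[iterations, last_vl] = [5, 8]

VLMAX = (128 × 1) / 8 = 16 lanes
N=72: ⌈72/16⌉ = 5 iters; last vl = 72 − 4×16 = 8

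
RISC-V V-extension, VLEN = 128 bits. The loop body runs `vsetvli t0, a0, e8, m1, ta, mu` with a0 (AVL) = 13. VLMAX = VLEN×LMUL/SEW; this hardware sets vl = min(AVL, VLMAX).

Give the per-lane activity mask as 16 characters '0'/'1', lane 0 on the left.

predicate = 1111111111111000

VLMAX = VLEN×LMUL/SEW = 128×1/8 = 16
vl ← min(13, 16) = 13
bits (lane 0 leftmost): 1111111111111000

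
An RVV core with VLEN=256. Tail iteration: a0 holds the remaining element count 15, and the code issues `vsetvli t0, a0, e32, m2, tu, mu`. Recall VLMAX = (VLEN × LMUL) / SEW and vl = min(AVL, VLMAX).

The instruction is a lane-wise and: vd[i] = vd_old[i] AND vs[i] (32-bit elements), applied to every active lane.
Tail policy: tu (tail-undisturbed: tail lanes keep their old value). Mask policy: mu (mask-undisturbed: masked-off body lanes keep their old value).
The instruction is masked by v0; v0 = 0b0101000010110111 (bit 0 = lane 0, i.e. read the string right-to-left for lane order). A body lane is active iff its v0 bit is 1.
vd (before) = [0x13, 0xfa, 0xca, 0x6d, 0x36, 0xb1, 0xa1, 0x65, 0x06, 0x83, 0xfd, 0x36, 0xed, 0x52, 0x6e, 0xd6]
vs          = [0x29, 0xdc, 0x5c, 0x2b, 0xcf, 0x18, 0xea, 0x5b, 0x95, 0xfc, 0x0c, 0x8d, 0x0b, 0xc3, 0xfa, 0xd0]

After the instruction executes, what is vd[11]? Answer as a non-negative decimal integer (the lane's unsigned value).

lanes per group: 256·2/32 = 16
vl = min(AVL, VLMAX) = min(15, 16) = 15
[0] and(0x13,0x29) = 0x01
[1] and(0xfa,0xdc) = 0xd8
[2] and(0xca,0x5c) = 0x48
[3] mask-off/keep = 0x6d
[4] and(0x36,0xcf) = 0x06
[5] and(0xb1,0x18) = 0x10
[6] mask-off/keep = 0xa1
[7] and(0x65,0x5b) = 0x41
[8] mask-off/keep = 0x06
[9] mask-off/keep = 0x83
[10] mask-off/keep = 0xfd
[11] mask-off/keep = 0x36
[12] and(0xed,0x0b) = 0x09
[13] mask-off/keep = 0x52
[14] and(0x6e,0xfa) = 0x6a
[15] tail/keep = 0xd6

vd[11] = 54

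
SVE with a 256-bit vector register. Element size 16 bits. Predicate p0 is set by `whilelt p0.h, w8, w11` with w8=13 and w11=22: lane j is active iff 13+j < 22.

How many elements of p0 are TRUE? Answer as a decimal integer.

256-bit reg / 16-bit elem → 16 lanes
p0[j] = (13+j < 22); true for j=0..8 → 9 lanes set

vl = 9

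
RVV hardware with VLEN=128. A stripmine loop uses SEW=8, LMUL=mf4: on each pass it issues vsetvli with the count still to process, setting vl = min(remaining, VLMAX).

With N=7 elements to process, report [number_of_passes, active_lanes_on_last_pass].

lanes per group: 128·1/4/8 = 4
iterations = ceil(7/4) = 2; final-pass vl = 3

[iterations, last_vl] = [2, 3]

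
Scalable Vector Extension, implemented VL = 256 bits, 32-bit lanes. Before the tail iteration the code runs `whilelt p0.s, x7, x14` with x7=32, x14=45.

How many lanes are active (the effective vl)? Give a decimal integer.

vl = 8

register lanes = 256/32 = 8
active while 32+j < 45, i.e. j ∈ [0,13) capped at 8 ⇒ 8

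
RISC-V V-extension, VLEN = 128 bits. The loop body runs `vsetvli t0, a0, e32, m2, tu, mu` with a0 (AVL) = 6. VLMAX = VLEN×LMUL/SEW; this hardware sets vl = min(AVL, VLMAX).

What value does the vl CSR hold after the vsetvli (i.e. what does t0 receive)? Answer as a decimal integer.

vl = 6

lanes per group: 128·2/32 = 8
AVL=6 ≤ VLMAX=8, so vl = 6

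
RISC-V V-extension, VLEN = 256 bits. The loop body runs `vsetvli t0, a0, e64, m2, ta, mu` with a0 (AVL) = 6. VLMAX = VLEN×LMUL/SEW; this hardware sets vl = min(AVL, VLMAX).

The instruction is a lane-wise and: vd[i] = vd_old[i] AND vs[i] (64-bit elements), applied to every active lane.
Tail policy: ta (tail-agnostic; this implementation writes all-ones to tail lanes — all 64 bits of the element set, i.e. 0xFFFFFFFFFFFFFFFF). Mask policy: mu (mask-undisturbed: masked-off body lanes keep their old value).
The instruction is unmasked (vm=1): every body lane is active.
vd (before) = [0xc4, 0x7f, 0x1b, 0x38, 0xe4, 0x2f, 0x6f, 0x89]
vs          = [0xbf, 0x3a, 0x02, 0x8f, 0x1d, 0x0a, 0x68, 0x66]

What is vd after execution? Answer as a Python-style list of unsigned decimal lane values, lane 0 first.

lanes per group: 256·2/64 = 8
AVL=6 ≤ VLMAX=8, so vl = 6
  i=0: and(0xc4,0xbf) → 132
  i=1: and(0x7f,0x3a) → 58
  i=2: and(0x1b,0x02) → 2
  i=3: and(0x38,0x8f) → 8
  i=4: and(0xe4,0x1d) → 4
  i=5: and(0x2f,0x0a) → 10
  i=6: tail/ones → 18446744073709551615
  i=7: tail/ones → 18446744073709551615

vd = [132, 58, 2, 8, 4, 10, 18446744073709551615, 18446744073709551615]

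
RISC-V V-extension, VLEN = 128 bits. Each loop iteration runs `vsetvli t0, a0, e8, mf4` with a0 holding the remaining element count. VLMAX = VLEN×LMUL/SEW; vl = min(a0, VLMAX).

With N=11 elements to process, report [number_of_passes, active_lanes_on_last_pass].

VLMAX = VLEN×LMUL/SEW = 128×1/4/8 = 4
N=11: ⌈11/4⌉ = 3 iters; last vl = 11 − 2×4 = 3

[iterations, last_vl] = [3, 3]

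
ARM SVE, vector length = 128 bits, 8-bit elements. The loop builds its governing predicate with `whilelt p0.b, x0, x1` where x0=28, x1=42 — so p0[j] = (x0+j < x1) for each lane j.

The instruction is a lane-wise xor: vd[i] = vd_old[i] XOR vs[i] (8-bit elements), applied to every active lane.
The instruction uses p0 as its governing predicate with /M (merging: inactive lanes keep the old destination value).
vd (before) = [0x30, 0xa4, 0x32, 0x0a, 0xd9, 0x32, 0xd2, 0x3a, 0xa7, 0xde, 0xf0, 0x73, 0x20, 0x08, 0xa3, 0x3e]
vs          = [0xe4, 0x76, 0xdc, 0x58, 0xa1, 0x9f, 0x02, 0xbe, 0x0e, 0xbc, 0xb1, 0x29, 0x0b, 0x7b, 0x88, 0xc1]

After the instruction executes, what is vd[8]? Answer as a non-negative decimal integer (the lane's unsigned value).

vd[8] = 169

register lanes = 128/8 = 16
whilelt: lane j active iff 28+j < 42 → j < 14 → 14 active
[0] xor(0x30,0xe4) = 0xd4
[1] xor(0xa4,0x76) = 0xd2
[2] xor(0x32,0xdc) = 0xee
[3] xor(0x0a,0x58) = 0x52
[4] xor(0xd9,0xa1) = 0x78
[5] xor(0x32,0x9f) = 0xad
[6] xor(0xd2,0x02) = 0xd0
[7] xor(0x3a,0xbe) = 0x84
[8] xor(0xa7,0x0e) = 0xa9
[9] xor(0xde,0xbc) = 0x62
[10] xor(0xf0,0xb1) = 0x41
[11] xor(0x73,0x29) = 0x5a
[12] xor(0x20,0x0b) = 0x2b
[13] xor(0x08,0x7b) = 0x73
[14] tail/keep = 0xa3
[15] tail/keep = 0x3e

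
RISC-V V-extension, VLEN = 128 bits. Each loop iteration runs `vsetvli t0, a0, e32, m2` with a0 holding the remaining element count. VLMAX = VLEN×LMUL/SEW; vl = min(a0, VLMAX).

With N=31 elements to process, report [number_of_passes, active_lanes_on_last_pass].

VLMAX = VLEN×LMUL/SEW = 128×2/32 = 8
N=31: ⌈31/8⌉ = 4 iters; last vl = 31 − 3×8 = 7

[iterations, last_vl] = [4, 7]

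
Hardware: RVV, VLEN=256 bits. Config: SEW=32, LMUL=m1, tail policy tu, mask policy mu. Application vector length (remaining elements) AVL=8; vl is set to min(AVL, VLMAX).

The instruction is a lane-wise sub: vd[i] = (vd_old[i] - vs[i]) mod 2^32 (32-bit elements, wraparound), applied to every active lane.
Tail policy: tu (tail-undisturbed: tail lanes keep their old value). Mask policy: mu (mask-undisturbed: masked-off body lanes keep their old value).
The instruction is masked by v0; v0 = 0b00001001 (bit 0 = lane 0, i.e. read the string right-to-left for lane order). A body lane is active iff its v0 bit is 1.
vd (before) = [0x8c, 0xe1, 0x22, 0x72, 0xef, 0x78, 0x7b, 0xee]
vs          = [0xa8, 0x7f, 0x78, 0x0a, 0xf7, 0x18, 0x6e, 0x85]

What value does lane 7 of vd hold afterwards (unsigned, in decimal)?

VLMAX = VLEN×LMUL/SEW = 256×1/32 = 8
vl = min(AVL, VLMAX) = min(8, 8) = 8
  i=0: sub(0x8c,0xa8) → 4294967268
  i=1: mask-off/keep → 225
  i=2: mask-off/keep → 34
  i=3: sub(0x72,0x0a) → 104
  i=4: mask-off/keep → 239
  i=5: mask-off/keep → 120
  i=6: mask-off/keep → 123
  i=7: mask-off/keep → 238

vd[7] = 238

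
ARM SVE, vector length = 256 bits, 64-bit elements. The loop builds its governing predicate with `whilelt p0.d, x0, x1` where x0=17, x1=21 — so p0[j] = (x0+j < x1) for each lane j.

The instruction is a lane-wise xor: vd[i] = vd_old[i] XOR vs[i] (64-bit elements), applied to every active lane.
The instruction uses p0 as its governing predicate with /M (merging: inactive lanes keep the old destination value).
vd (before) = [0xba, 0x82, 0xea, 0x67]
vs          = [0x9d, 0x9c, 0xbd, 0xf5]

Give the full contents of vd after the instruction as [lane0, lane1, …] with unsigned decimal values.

register lanes = 256/64 = 4
active while 17+j < 21, i.e. j ∈ [0,4) capped at 4 ⇒ 4
lane  0: xor(0xba,0x9d) ⇒ 0x27
lane  1: xor(0x82,0x9c) ⇒ 0x1e
lane  2: xor(0xea,0xbd) ⇒ 0x57
lane  3: xor(0x67,0xf5) ⇒ 0x92

vd = [39, 30, 87, 146]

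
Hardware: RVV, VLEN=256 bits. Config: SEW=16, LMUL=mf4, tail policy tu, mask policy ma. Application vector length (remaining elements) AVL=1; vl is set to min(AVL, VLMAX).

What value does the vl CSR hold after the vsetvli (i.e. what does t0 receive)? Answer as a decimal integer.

vl = 1

VLMAX = (256 × 1/4) / 16 = 4 lanes
AVL=1 ≤ VLMAX=4, so vl = 1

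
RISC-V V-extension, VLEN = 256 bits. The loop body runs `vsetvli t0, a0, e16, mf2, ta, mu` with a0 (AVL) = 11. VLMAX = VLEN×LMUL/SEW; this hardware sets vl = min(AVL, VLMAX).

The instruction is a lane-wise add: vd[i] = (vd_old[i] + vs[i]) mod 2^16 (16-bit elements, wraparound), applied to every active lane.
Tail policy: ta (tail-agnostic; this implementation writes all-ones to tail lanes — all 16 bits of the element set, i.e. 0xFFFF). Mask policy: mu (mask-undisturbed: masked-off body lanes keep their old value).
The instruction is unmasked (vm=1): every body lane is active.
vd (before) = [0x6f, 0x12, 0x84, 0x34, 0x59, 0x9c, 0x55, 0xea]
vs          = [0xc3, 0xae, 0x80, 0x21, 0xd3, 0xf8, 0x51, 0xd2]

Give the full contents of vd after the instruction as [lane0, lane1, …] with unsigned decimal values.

vd = [306, 192, 260, 85, 300, 404, 166, 444]

lanes per group: 256·1/2/16 = 8
vl = min(AVL, VLMAX) = min(11, 8) = 8
vd[0] add(0x6f,0xc3) -> 0x132
vd[1] add(0x12,0xae) -> 0xc0
vd[2] add(0x84,0x80) -> 0x104
vd[3] add(0x34,0x21) -> 0x55
vd[4] add(0x59,0xd3) -> 0x12c
vd[5] add(0x9c,0xf8) -> 0x194
vd[6] add(0x55,0x51) -> 0xa6
vd[7] add(0xea,0xd2) -> 0x1bc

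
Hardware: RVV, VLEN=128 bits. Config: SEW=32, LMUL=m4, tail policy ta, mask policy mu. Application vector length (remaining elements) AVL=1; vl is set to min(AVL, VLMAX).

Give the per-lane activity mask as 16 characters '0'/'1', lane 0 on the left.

predicate = 1000000000000000

lanes per group: 128·4/32 = 16
vl = min(AVL, VLMAX) = min(1, 16) = 1
bits (lane 0 leftmost): 1000000000000000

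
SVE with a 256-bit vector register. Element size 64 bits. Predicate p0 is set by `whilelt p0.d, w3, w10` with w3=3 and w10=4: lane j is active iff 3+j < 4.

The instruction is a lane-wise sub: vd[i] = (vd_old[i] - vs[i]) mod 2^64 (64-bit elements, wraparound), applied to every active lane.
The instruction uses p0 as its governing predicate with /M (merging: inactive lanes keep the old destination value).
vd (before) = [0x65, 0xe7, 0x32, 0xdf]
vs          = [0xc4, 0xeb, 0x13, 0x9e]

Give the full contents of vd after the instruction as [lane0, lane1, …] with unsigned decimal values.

vd = [18446744073709551521, 231, 50, 223]

256-bit reg / 64-bit elem → 4 lanes
whilelt: lane j active iff 3+j < 4 → j < 1 → 1 active
[0] sub(0x65,0xc4) = 0xffffffffffffffa1
[1] tail/keep = 0xe7
[2] tail/keep = 0x32
[3] tail/keep = 0xdf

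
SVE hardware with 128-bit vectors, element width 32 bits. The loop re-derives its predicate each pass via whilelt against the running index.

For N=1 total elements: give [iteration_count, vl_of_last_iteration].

[iterations, last_vl] = [1, 1]

lane count: 128 div 32 = 4
N=1: ⌈1/4⌉ = 1 iters; last vl = 1 − 0×4 = 1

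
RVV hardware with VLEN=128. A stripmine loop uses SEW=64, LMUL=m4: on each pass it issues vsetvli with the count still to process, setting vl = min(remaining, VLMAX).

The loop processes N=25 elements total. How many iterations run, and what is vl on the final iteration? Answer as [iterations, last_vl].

[iterations, last_vl] = [4, 1]

VLMAX = (128 × 4) / 64 = 8 lanes
N=25: ⌈25/8⌉ = 4 iters; last vl = 25 − 3×8 = 1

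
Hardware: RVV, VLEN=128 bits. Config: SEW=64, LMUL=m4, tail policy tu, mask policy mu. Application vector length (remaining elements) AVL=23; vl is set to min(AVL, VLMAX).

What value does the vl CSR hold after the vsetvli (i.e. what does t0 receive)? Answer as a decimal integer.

VLMAX = VLEN×LMUL/SEW = 128×4/64 = 8
vl = min(AVL, VLMAX) = min(23, 8) = 8

vl = 8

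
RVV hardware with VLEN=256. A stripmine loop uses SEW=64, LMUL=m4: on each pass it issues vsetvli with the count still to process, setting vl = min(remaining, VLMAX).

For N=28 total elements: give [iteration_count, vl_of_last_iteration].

lanes per group: 256·4/64 = 16
iterations = ceil(28/16) = 2; final-pass vl = 12

[iterations, last_vl] = [2, 12]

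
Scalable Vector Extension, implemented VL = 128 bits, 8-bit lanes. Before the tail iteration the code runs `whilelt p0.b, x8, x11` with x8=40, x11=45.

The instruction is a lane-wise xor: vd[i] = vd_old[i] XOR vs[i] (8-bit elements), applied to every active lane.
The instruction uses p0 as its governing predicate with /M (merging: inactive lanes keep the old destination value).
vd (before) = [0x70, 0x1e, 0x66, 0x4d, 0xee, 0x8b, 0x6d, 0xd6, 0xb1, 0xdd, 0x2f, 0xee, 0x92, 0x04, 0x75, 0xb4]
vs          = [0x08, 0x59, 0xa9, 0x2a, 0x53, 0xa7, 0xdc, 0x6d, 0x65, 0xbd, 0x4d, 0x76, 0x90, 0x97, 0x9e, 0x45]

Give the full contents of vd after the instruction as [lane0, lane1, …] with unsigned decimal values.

vd = [120, 71, 207, 103, 189, 139, 109, 214, 177, 221, 47, 238, 146, 4, 117, 180]

register lanes = 128/8 = 16
whilelt: lane j active iff 40+j < 45 → j < 5 → 5 active
vd[0] xor(0x70,0x08) -> 0x78
vd[1] xor(0x1e,0x59) -> 0x47
vd[2] xor(0x66,0xa9) -> 0xcf
vd[3] xor(0x4d,0x2a) -> 0x67
vd[4] xor(0xee,0x53) -> 0xbd
vd[5] tail/keep -> 0x8b
vd[6] tail/keep -> 0x6d
vd[7] tail/keep -> 0xd6
vd[8] tail/keep -> 0xb1
vd[9] tail/keep -> 0xdd
vd[10] tail/keep -> 0x2f
vd[11] tail/keep -> 0xee
vd[12] tail/keep -> 0x92
vd[13] tail/keep -> 0x04
vd[14] tail/keep -> 0x75
vd[15] tail/keep -> 0xb4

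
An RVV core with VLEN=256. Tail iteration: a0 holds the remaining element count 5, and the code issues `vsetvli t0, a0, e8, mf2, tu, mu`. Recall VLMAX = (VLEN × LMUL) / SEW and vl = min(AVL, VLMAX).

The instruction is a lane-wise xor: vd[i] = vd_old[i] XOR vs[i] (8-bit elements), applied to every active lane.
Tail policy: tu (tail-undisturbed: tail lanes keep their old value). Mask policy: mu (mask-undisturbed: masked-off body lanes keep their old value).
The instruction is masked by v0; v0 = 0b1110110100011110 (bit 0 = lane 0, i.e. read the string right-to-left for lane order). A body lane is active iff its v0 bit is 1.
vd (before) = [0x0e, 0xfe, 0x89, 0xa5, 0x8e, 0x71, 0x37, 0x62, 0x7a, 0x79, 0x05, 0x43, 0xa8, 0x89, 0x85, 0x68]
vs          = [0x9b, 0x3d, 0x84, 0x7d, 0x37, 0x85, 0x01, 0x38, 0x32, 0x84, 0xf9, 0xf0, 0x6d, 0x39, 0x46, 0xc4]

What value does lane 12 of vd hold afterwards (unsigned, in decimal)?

VLMAX = VLEN×LMUL/SEW = 256×1/2/8 = 16
AVL=5 ≤ VLMAX=16, so vl = 5
  i=0: mask-off/keep → 14
  i=1: xor(0xfe,0x3d) → 195
  i=2: xor(0x89,0x84) → 13
  i=3: xor(0xa5,0x7d) → 216
  i=4: xor(0x8e,0x37) → 185
  i=5: tail/keep → 113
  i=6: tail/keep → 55
  i=7: tail/keep → 98
  i=8: tail/keep → 122
  i=9: tail/keep → 121
  i=10: tail/keep → 5
  i=11: tail/keep → 67
  i=12: tail/keep → 168
  i=13: tail/keep → 137
  i=14: tail/keep → 133
  i=15: tail/keep → 104

vd[12] = 168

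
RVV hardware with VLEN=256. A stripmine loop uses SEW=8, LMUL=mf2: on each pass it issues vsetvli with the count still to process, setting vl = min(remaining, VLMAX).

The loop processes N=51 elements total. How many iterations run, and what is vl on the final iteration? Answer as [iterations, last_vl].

[iterations, last_vl] = [4, 3]

VLMAX = (256 × 1/2) / 8 = 16 lanes
N=51: ⌈51/16⌉ = 4 iters; last vl = 51 − 3×16 = 3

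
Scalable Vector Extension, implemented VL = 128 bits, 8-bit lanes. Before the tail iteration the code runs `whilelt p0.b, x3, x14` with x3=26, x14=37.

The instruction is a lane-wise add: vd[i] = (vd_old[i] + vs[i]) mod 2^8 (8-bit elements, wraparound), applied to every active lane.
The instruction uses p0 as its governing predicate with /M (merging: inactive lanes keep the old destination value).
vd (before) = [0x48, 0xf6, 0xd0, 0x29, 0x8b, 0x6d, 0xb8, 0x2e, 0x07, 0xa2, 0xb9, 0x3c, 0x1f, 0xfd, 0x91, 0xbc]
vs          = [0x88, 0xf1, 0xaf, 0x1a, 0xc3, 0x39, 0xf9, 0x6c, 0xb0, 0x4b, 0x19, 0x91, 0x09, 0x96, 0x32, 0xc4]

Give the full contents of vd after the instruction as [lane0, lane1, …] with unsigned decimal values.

128-bit reg / 8-bit elem → 16 lanes
whilelt: lane j active iff 26+j < 37 → j < 11 → 11 active
lane  0: add(0x48,0x88) ⇒ 0xd0
lane  1: add(0xf6,0xf1) ⇒ 0xe7
lane  2: add(0xd0,0xaf) ⇒ 0x7f
lane  3: add(0x29,0x1a) ⇒ 0x43
lane  4: add(0x8b,0xc3) ⇒ 0x4e
lane  5: add(0x6d,0x39) ⇒ 0xa6
lane  6: add(0xb8,0xf9) ⇒ 0xb1
lane  7: add(0x2e,0x6c) ⇒ 0x9a
lane  8: add(0x07,0xb0) ⇒ 0xb7
lane  9: add(0xa2,0x4b) ⇒ 0xed
lane 10: add(0xb9,0x19) ⇒ 0xd2
lane 11: tail/keep ⇒ 0x3c
lane 12: tail/keep ⇒ 0x1f
lane 13: tail/keep ⇒ 0xfd
lane 14: tail/keep ⇒ 0x91
lane 15: tail/keep ⇒ 0xbc

vd = [208, 231, 127, 67, 78, 166, 177, 154, 183, 237, 210, 60, 31, 253, 145, 188]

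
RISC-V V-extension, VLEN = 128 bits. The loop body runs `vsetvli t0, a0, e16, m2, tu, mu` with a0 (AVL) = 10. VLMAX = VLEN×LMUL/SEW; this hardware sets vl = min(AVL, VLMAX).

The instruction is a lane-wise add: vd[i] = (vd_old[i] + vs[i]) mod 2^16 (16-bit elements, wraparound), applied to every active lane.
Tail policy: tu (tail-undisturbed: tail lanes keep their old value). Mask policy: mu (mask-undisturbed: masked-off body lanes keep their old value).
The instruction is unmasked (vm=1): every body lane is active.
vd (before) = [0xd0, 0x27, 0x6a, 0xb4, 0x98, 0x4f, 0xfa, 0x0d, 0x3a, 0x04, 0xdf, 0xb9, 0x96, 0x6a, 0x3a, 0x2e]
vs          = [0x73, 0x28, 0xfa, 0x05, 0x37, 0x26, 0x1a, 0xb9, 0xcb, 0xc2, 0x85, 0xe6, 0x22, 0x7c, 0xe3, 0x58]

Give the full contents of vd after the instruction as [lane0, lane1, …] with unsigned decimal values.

vd = [323, 79, 356, 185, 207, 117, 276, 198, 261, 198, 223, 185, 150, 106, 58, 46]

VLMAX = (128 × 2) / 16 = 16 lanes
AVL=10 ≤ VLMAX=16, so vl = 10
[0] add(0xd0,0x73) = 0x143
[1] add(0x27,0x28) = 0x4f
[2] add(0x6a,0xfa) = 0x164
[3] add(0xb4,0x05) = 0xb9
[4] add(0x98,0x37) = 0xcf
[5] add(0x4f,0x26) = 0x75
[6] add(0xfa,0x1a) = 0x114
[7] add(0x0d,0xb9) = 0xc6
[8] add(0x3a,0xcb) = 0x105
[9] add(0x04,0xc2) = 0xc6
[10] tail/keep = 0xdf
[11] tail/keep = 0xb9
[12] tail/keep = 0x96
[13] tail/keep = 0x6a
[14] tail/keep = 0x3a
[15] tail/keep = 0x2e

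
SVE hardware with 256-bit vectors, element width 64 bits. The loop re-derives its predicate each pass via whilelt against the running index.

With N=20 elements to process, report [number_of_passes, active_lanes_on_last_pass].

[iterations, last_vl] = [5, 4]

lane count: 256 div 64 = 4
iterations = ceil(20/4) = 5; final-pass vl = 4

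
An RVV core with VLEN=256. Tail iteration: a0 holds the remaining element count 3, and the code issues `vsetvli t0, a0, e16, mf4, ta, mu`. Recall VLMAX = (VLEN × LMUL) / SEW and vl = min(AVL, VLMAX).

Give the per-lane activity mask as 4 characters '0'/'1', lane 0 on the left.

lanes per group: 256·1/4/16 = 4
vl ← min(3, 4) = 3
bits (lane 0 leftmost): 1110

predicate = 1110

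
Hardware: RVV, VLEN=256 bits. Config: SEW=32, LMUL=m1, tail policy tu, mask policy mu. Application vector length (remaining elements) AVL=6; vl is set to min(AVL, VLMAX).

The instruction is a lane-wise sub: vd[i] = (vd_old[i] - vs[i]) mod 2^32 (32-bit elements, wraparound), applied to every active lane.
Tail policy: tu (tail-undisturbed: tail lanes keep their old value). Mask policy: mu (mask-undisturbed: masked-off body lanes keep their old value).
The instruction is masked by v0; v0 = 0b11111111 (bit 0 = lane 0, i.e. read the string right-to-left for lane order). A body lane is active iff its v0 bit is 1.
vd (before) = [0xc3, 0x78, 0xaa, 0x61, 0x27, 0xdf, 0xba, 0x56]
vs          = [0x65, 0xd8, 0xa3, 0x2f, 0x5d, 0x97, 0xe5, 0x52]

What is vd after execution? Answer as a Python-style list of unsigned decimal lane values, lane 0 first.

lanes per group: 256·1/32 = 8
vl = min(AVL, VLMAX) = min(6, 8) = 6
[0] sub(0xc3,0x65) = 0x5e
[1] sub(0x78,0xd8) = 0xffffffa0
[2] sub(0xaa,0xa3) = 0x07
[3] sub(0x61,0x2f) = 0x32
[4] sub(0x27,0x5d) = 0xffffffca
[5] sub(0xdf,0x97) = 0x48
[6] tail/keep = 0xba
[7] tail/keep = 0x56

vd = [94, 4294967200, 7, 50, 4294967242, 72, 186, 86]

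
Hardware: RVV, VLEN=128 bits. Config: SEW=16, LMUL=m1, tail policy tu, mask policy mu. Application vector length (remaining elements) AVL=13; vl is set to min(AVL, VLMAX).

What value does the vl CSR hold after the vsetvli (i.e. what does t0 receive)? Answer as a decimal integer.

lanes per group: 128·1/16 = 8
vl = min(AVL, VLMAX) = min(13, 8) = 8

vl = 8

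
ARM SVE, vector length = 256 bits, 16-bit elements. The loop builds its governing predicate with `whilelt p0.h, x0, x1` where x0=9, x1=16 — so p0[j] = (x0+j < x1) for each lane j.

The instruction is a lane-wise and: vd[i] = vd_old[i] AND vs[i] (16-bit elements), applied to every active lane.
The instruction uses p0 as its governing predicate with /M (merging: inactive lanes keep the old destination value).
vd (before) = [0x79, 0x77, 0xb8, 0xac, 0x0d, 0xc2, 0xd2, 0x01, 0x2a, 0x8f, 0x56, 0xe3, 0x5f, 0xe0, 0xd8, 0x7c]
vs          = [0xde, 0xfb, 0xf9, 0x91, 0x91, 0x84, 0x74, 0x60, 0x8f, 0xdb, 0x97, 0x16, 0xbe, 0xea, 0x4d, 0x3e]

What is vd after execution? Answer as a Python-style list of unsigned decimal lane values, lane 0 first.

register lanes = 256/16 = 16
whilelt: lane j active iff 9+j < 16 → j < 7 → 7 active
lane  0: and(0x79,0xde) ⇒ 0x58
lane  1: and(0x77,0xfb) ⇒ 0x73
lane  2: and(0xb8,0xf9) ⇒ 0xb8
lane  3: and(0xac,0x91) ⇒ 0x80
lane  4: and(0x0d,0x91) ⇒ 0x01
lane  5: and(0xc2,0x84) ⇒ 0x80
lane  6: and(0xd2,0x74) ⇒ 0x50
lane  7: tail/keep ⇒ 0x01
lane  8: tail/keep ⇒ 0x2a
lane  9: tail/keep ⇒ 0x8f
lane 10: tail/keep ⇒ 0x56
lane 11: tail/keep ⇒ 0xe3
lane 12: tail/keep ⇒ 0x5f
lane 13: tail/keep ⇒ 0xe0
lane 14: tail/keep ⇒ 0xd8
lane 15: tail/keep ⇒ 0x7c

vd = [88, 115, 184, 128, 1, 128, 80, 1, 42, 143, 86, 227, 95, 224, 216, 124]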